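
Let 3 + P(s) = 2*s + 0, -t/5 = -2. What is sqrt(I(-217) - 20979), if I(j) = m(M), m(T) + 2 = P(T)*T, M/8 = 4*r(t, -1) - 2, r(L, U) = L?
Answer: sqrt(162939) ≈ 403.66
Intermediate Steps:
t = 10 (t = -5*(-2) = 10)
P(s) = -3 + 2*s (P(s) = -3 + (2*s + 0) = -3 + 2*s)
M = 304 (M = 8*(4*10 - 2) = 8*(40 - 2) = 8*38 = 304)
m(T) = -2 + T*(-3 + 2*T) (m(T) = -2 + (-3 + 2*T)*T = -2 + T*(-3 + 2*T))
I(j) = 183918 (I(j) = -2 + 304*(-3 + 2*304) = -2 + 304*(-3 + 608) = -2 + 304*605 = -2 + 183920 = 183918)
sqrt(I(-217) - 20979) = sqrt(183918 - 20979) = sqrt(162939)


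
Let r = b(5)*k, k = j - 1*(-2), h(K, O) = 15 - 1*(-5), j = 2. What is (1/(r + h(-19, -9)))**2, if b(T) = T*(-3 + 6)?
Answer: 1/6400 ≈ 0.00015625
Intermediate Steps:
b(T) = 3*T (b(T) = T*3 = 3*T)
h(K, O) = 20 (h(K, O) = 15 + 5 = 20)
k = 4 (k = 2 - 1*(-2) = 2 + 2 = 4)
r = 60 (r = (3*5)*4 = 15*4 = 60)
(1/(r + h(-19, -9)))**2 = (1/(60 + 20))**2 = (1/80)**2 = 1/6400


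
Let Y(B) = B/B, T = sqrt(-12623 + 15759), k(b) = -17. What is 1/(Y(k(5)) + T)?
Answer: 1/57 ≈ 0.017544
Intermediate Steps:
T = 56 (T = sqrt(3136) = 56)
Y(B) = 1
1/(Y(k(5)) + T) = 1/(1 + 56) = 1/57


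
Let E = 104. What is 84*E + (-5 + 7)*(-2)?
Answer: 8732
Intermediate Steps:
84*E + (-5 + 7)*(-2) = 84*104 + (-5 + 7)*(-2) = 8736 + 2*(-2) = 8736 - 4 = 8732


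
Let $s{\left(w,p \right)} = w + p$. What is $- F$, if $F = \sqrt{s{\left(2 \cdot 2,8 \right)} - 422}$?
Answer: $- i \sqrt{410} \approx - 20.248 i$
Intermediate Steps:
$s{\left(w,p \right)} = p + w$
$F = i \sqrt{410}$ ($F = \sqrt{\left(8 + 2 \cdot 2\right) - 422} = \sqrt{\left(8 + 4\right) - 422} = \sqrt{12 - 422} = \sqrt{-410} = i \sqrt{410} \approx 20.248 i$)
$- F = - i \sqrt{410}$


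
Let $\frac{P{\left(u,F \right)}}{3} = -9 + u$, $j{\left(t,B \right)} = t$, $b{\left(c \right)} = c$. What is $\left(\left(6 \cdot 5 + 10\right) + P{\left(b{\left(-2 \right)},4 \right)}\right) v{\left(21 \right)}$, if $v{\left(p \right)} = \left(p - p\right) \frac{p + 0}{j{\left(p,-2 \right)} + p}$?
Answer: $0$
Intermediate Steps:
$P{\left(u,F \right)} = -27 + 3 u$ ($P{\left(u,F \right)} = 3 \left(-9 + u\right) = -27 + 3 u$)
$v{\left(p \right)} = 0$ ($v{\left(p \right)} = \left(p - p\right) \frac{p + 0}{p + p} = 0 \frac{p}{2 p} = 0 p \frac{1}{2 p} = 0 \cdot \frac{1}{2} = 0$)
$\left(\left(6 \cdot 5 + 10\right) + P{\left(b{\left(-2 \right)},4 \right)}\right) v{\left(21 \right)} = \left(\left(6 \cdot 5 + 10\right) + \left(-27 + 3 \left(-2\right)\right)\right) 0 = \left(\left(30 + 10\right) - 33\right) 0 = \left(40 - 33\right) 0 = 7 \cdot 0 = 0$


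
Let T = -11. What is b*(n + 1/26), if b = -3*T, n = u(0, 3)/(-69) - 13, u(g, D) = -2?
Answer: -255211/598 ≈ -426.77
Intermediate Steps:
n = -895/69 (n = -2/(-69) - 13 = -2*(-1/69) - 13 = 2/69 - 13 = -895/69 ≈ -12.971)
b = 33 (b = -3*(-11) = 33)
b*(n + 1/26) = 33*(-895/69 + 1/26) = 33*(-23201/1794) = -255211/598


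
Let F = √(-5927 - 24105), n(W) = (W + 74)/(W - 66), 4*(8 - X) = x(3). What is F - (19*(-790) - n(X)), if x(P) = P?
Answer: 705405/47 + 4*I*√1877 ≈ 15009.0 + 173.3*I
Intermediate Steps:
X = 29/4 (X = 8 - ¼*3 = 8 - ¾ = 29/4 ≈ 7.2500)
n(W) = (74 + W)/(-66 + W)
F = 4*I*√1877 (F = √(-30032) = 4*I*√1877 ≈ 173.3*I)
F - (19*(-790) - n(X)) = 4*I*√1877 - (19*(-790) - (74 + 29/4)/(-66 + 29/4)) = 4*I*√1877 - (-15010 - 325/((-235/4)*4)) = 4*I*√1877 - (-15010 - (-4)*325/(235*4)) = 4*I*√1877 - (-15010 - 1*(-65/47)) = 4*I*√1877 - (-15010 + 65/47) = 4*I*√1877 - 1*(-705405/47) = 4*I*√1877 + 705405/47 = 705405/47 + 4*I*√1877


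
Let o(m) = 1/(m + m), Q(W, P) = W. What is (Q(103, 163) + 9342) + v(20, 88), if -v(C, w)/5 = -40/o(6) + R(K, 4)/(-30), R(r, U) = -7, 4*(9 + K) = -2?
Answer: 71063/6 ≈ 11844.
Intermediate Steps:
K = -19/2 (K = -9 + (¼)*(-2) = -9 - ½ = -19/2 ≈ -9.5000)
o(m) = 1/(2*m)
v(C, w) = 14393/6 (v(C, w) = -5*(-40/((½)/6) - 7/(-30)) = -5*(-40/((½)*(⅙)) - 7*(-1/30)) = -5*(-40/1/12 + 7/30) = -5*(-40*12 + 7/30) = -5*(-480 + 7/30) = -5*(-14393/30) = 14393/6)
(Q(103, 163) + 9342) + v(20, 88) = (103 + 9342) + 14393/6 = 9445 + 14393/6 = 71063/6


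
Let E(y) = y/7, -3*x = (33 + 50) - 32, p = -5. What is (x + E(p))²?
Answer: 15376/49 ≈ 313.80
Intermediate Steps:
x = -17 (x = -((33 + 50) - 32)/3 = -(83 - 32)/3 = -⅓*51 = -17)
E(y) = y/7 (E(y) = y*(⅐) = y/7)
(x + E(p))² = (-17 + (⅐)*(-5))² = (-17 - 5/7)² = (-124/7)² = 15376/49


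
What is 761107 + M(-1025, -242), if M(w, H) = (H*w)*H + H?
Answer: -59267235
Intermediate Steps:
M(w, H) = H + w*H² (M(w, H) = w*H² + H = H + w*H²)
761107 + M(-1025, -242) = 761107 - 242*(1 - 242*(-1025)) = 761107 - 242*(1 + 248050) = 761107 - 242*248051 = 761107 - 60028342 = -59267235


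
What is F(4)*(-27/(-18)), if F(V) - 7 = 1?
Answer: 12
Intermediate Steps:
F(V) = 8 (F(V) = 7 + 1 = 8)
F(4)*(-27/(-18)) = 8*(-27/(-18)) = 8*(-27*(-1/18)) = 8*(3/2) = 12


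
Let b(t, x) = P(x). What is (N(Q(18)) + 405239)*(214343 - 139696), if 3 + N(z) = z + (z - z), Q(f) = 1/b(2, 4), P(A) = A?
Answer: 120998681415/4 ≈ 3.0250e+10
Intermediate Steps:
b(t, x) = x
Q(f) = 1/4
N(z) = -3 + z (N(z) = -3 + (z + (z - z)) = -3 + (z + 0) = -3 + z)
(N(Q(18)) + 405239)*(214343 - 139696) = ((-3 + 1/4) + 405239)*(214343 - 139696) = (-11/4 + 405239)*74647 = (1620945/4)*74647 = 120998681415/4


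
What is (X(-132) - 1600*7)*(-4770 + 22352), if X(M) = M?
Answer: -199239224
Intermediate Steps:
(X(-132) - 1600*7)*(-4770 + 22352) = (-132 - 1600*7)*(-4770 + 22352) = (-132 - 11200)*17582 = -11332*17582 = -199239224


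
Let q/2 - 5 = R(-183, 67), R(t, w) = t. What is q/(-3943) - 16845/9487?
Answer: -63042463/37407241 ≈ -1.6853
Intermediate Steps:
q = -356 (q = 10 + 2*(-183) = 10 - 366 = -356)
q/(-3943) - 16845/9487 = -356/(-3943) - 16845/9487 = -356*(-1/3943) - 16845*1/9487 = 356/3943 - 16845/9487 = -63042463/37407241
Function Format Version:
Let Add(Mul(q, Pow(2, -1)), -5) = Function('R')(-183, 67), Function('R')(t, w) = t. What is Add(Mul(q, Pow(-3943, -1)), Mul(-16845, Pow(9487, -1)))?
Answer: Rational(-63042463, 37407241) ≈ -1.6853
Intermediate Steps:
q = -356 (q = Add(10, Mul(2, -183)) = Add(10, -366) = -356)
Add(Mul(q, Pow(-3943, -1)), Mul(-16845, Pow(9487, -1))) = Add(Mul(-356, Pow(-3943, -1)), Mul(-16845, Pow(9487, -1))) = Add(Mul(-356, Rational(-1, 3943)), Mul(-16845, Rational(1, 9487))) = Add(Rational(356, 3943), Rational(-16845, 9487)) = Rational(-63042463, 37407241)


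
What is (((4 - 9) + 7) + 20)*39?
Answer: 858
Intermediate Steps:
(((4 - 9) + 7) + 20)*39 = ((-5 + 7) + 20)*39 = (2 + 20)*39 = 22*39 = 858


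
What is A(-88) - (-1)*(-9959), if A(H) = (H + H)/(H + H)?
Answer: -9958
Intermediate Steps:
A(H) = 1 (A(H) = (2*H)/((2*H)) = (2*H)*(1/(2*H)) = 1)
A(-88) - (-1)*(-9959) = 1 - (-1)*(-9959) = 1 - 1*9959 = 1 - 9959 = -9958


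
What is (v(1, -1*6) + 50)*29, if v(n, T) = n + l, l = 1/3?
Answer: 4466/3 ≈ 1488.7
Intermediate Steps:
l = ⅓ ≈ 0.33333
v(n, T) = ⅓ + n (v(n, T) = n + ⅓ = ⅓ + n)
(v(1, -1*6) + 50)*29 = ((⅓ + 1) + 50)*29 = (4/3 + 50)*29 = (154/3)*29 = 4466/3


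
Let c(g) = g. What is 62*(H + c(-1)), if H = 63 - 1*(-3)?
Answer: 4030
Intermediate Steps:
H = 66 (H = 63 + 3 = 66)
62*(H + c(-1)) = 62*(66 - 1) = 62*65 = 4030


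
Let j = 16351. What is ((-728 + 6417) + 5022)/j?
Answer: 10711/16351 ≈ 0.65507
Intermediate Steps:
((-728 + 6417) + 5022)/j = ((-728 + 6417) + 5022)/16351 = (5689 + 5022)*(1/16351) = 10711*(1/16351) = 10711/16351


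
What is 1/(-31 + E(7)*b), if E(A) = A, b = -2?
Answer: -1/45 ≈ -0.022222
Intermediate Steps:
1/(-31 + E(7)*b) = 1/(-31 + 7*(-2)) = 1/(-31 - 14) = 1/(-45) = -1/45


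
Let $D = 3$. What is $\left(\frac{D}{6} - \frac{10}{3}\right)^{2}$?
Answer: $\frac{289}{36} \approx 8.0278$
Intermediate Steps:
$\left(\frac{D}{6} - \frac{10}{3}\right)^{2} = \left(\frac{3}{6} - \frac{10}{3}\right)^{2} = \left(3 \cdot \frac{1}{6} - \frac{10}{3}\right)^{2} = \left(\frac{1}{2} - \frac{10}{3}\right)^{2} = \left(- \frac{17}{6}\right)^{2} = \frac{289}{36}$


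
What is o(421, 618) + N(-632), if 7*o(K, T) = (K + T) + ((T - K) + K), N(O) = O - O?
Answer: 1657/7 ≈ 236.71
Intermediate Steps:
N(O) = 0
o(K, T) = K/7 + 2*T/7 (o(K, T) = ((K + T) + ((T - K) + K))/7 = ((K + T) + T)/7 = (K + 2*T)/7 = K/7 + 2*T/7)
o(421, 618) + N(-632) = ((1/7)*421 + (2/7)*618) + 0 = (421/7 + 1236/7) + 0 = 1657/7 + 0 = 1657/7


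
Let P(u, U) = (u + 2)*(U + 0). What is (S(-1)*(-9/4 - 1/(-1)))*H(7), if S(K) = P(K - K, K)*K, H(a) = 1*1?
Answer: -5/2 ≈ -2.5000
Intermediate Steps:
H(a) = 1
P(u, U) = U*(2 + u) (P(u, U) = (2 + u)*U = U*(2 + u))
S(K) = 2*K**2 (S(K) = (K*(2 + (K - K)))*K = (K*(2 + 0))*K = (K*2)*K = (2*K)*K = 2*K**2)
(S(-1)*(-9/4 - 1/(-1)))*H(7) = ((2*(-1)**2)*(-9/4 - 1/(-1)))*1 = ((2*1)*(-9*1/4 - 1*(-1)))*1 = (2*(-9/4 + 1))*1 = (2*(-5/4))*1 = -5/2*1 = -5/2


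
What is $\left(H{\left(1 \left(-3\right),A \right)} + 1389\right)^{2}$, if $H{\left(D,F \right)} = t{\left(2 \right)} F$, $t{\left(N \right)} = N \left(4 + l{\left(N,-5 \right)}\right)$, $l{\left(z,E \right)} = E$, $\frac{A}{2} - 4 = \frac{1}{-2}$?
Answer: $1890625$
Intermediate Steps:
$A = 7$ ($A = 8 + \frac{2}{-2} = 8 + 2 \left(- \frac{1}{2}\right) = 8 - 1 = 7$)
$t{\left(N \right)} = - N$ ($t{\left(N \right)} = N \left(4 - 5\right) = N \left(-1\right) = - N$)
$H{\left(D,F \right)} = - 2 F$ ($H{\left(D,F \right)} = \left(-1\right) 2 F = - 2 F$)
$\left(H{\left(1 \left(-3\right),A \right)} + 1389\right)^{2} = \left(\left(-2\right) 7 + 1389\right)^{2} = \left(-14 + 1389\right)^{2} = 1375^{2} = 1890625$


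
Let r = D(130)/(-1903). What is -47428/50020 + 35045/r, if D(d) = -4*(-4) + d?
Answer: -833968121797/1825730 ≈ -4.5679e+5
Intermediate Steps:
D(d) = 16 + d
r = -146/1903 (r = (16 + 130)/(-1903) = 146*(-1/1903) = -146/1903 ≈ -0.076721)
-47428/50020 + 35045/r = -47428/50020 + 35045/(-146/1903) = -47428*1/50020 + 35045*(-1903/146) = -11857/12505 - 66690635/146 = -833968121797/1825730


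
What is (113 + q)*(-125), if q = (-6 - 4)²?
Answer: -26625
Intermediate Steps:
q = 100 (q = (-10)² = 100)
(113 + q)*(-125) = (113 + 100)*(-125) = 213*(-125) = -26625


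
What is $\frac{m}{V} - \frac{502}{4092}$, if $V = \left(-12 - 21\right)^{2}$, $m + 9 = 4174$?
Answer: $\frac{249947}{67518} \approx 3.7019$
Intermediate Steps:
$m = 4165$ ($m = -9 + 4174 = 4165$)
$V = 1089$ ($V = \left(-33\right)^{2} = 1089$)
$\frac{m}{V} - \frac{502}{4092} = \frac{4165}{1089} - \frac{502}{4092} = 4165 \cdot \frac{1}{1089} - \frac{251}{2046} = \frac{4165}{1089} - \frac{251}{2046} = \frac{249947}{67518}$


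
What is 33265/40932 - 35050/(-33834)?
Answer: 426692435/230815548 ≈ 1.8486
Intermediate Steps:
33265/40932 - 35050/(-33834) = 33265*(1/40932) - 35050*(-1/33834) = 33265/40932 + 17525/16917 = 426692435/230815548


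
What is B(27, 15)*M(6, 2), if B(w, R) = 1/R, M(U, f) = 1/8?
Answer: 1/120 ≈ 0.0083333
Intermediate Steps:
M(U, f) = ⅛ (M(U, f) = 1*(⅛) = ⅛)
B(27, 15)*M(6, 2) = (⅛)/15 = (1/15)*(⅛) = 1/120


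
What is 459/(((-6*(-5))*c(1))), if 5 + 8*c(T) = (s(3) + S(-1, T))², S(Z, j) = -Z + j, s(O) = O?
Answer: 153/25 ≈ 6.1200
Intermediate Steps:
S(Z, j) = j - Z
c(T) = -5/8 + (4 + T)²/8 (c(T) = -5/8 + (3 + (T - 1*(-1)))²/8 = -5/8 + (3 + (T + 1))²/8 = -5/8 + (3 + (1 + T))²/8 = -5/8 + (4 + T)²/8)
459/(((-6*(-5))*c(1))) = 459/(((-6*(-5))*(-5/8 + (4 + 1)²/8))) = 459/((30*(-5/8 + (⅛)*5²))) = 459/((30*(-5/8 + (⅛)*25))) = 459/((30*(-5/8 + 25/8))) = 459/((30*(5/2))) = 459/75 = 459*(1/75) = 153/25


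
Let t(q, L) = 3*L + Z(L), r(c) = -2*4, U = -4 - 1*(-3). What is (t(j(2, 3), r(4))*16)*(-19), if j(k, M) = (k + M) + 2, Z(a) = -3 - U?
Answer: 7904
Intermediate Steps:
U = -1 (U = -4 + 3 = -1)
Z(a) = -2 (Z(a) = -3 - 1*(-1) = -3 + 1 = -2)
r(c) = -8
j(k, M) = 2 + M + k (j(k, M) = (M + k) + 2 = 2 + M + k)
t(q, L) = -2 + 3*L (t(q, L) = 3*L - 2 = -2 + 3*L)
(t(j(2, 3), r(4))*16)*(-19) = ((-2 + 3*(-8))*16)*(-19) = ((-2 - 24)*16)*(-19) = -26*16*(-19) = -416*(-19) = 7904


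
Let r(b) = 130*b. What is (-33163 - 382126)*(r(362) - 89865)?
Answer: 17776445645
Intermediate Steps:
(-33163 - 382126)*(r(362) - 89865) = (-33163 - 382126)*(130*362 - 89865) = -415289*(47060 - 89865) = -415289*(-42805) = 17776445645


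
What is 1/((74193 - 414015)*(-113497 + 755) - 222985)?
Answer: 1/38311988939 ≈ 2.6101e-11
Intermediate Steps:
1/((74193 - 414015)*(-113497 + 755) - 222985) = 1/(-339822*(-112742) - 222985) = 1/(38312211924 - 222985) = 1/38311988939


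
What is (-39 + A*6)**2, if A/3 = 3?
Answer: 225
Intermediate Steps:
A = 9 (A = 3*3 = 9)
(-39 + A*6)**2 = (-39 + 9*6)**2 = (-39 + 54)**2 = 15**2 = 225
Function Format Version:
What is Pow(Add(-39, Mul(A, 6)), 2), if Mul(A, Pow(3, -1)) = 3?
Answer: 225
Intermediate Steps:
A = 9 (A = Mul(3, 3) = 9)
Pow(Add(-39, Mul(A, 6)), 2) = Pow(Add(-39, Mul(9, 6)), 2) = Pow(Add(-39, 54), 2) = Pow(15, 2) = 225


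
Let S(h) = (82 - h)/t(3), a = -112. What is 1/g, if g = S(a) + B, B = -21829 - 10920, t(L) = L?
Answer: -3/98053 ≈ -3.0596e-5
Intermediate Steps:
S(h) = 82/3 - h/3 (S(h) = (82 - h)/3 = (82 - h)*(⅓) = 82/3 - h/3)
B = -32749
g = -98053/3 (g = (82/3 - ⅓*(-112)) - 32749 = (82/3 + 112/3) - 32749 = 194/3 - 32749 = -98053/3 ≈ -32684.)
1/g = 1/(-98053/3) = -3/98053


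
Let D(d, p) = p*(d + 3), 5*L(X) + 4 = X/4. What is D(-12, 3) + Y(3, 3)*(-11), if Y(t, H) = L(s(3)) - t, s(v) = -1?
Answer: 307/20 ≈ 15.350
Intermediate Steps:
L(X) = -⅘ + X/20 (L(X) = -⅘ + (X/4)/5 = -⅘ + X/20)
D(d, p) = p*(3 + d)
Y(t, H) = -17/20 - t (Y(t, H) = (-⅘ + (1/20)*(-1)) - t = (-⅘ - 1/20) - t = -17/20 - t)
D(-12, 3) + Y(3, 3)*(-11) = 3*(3 - 12) + (-17/20 - 1*3)*(-11) = 3*(-9) + (-17/20 - 3)*(-11) = -27 - 77/20*(-11) = -27 + 847/20 = 307/20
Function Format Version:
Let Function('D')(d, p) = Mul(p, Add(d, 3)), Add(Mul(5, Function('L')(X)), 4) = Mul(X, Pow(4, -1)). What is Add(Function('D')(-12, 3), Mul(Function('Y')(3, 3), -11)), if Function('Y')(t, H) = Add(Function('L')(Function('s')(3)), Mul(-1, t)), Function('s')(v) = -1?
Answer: Rational(307, 20) ≈ 15.350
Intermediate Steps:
Function('L')(X) = Add(Rational(-4, 5), Mul(Rational(1, 20), X)) (Function('L')(X) = Add(Rational(-4, 5), Mul(Rational(1, 5), Mul(X, Pow(4, -1)))) = Add(Rational(-4, 5), Mul(Rational(1, 5), Mul(X, Rational(1, 4)))) = Add(Rational(-4, 5), Mul(Rational(1, 5), Mul(Rational(1, 4), X))) = Add(Rational(-4, 5), Mul(Rational(1, 20), X)))
Function('D')(d, p) = Mul(p, Add(3, d))
Function('Y')(t, H) = Add(Rational(-17, 20), Mul(-1, t)) (Function('Y')(t, H) = Add(Add(Rational(-4, 5), Mul(Rational(1, 20), -1)), Mul(-1, t)) = Add(Add(Rational(-4, 5), Rational(-1, 20)), Mul(-1, t)) = Add(Rational(-17, 20), Mul(-1, t)))
Add(Function('D')(-12, 3), Mul(Function('Y')(3, 3), -11)) = Add(Mul(3, Add(3, -12)), Mul(Add(Rational(-17, 20), Mul(-1, 3)), -11)) = Add(Mul(3, -9), Mul(Add(Rational(-17, 20), -3), -11)) = Add(-27, Mul(Rational(-77, 20), -11)) = Add(-27, Rational(847, 20)) = Rational(307, 20)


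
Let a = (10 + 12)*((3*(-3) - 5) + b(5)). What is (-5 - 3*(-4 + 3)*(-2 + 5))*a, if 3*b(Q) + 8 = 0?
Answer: -4400/3 ≈ -1466.7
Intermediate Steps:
b(Q) = -8/3 (b(Q) = -8/3 + (1/3)*0 = -8/3 + 0 = -8/3)
a = -1100/3 (a = (10 + 12)*((3*(-3) - 5) - 8/3) = 22*((-9 - 5) - 8/3) = 22*(-14 - 8/3) = 22*(-50/3) = -1100/3 ≈ -366.67)
(-5 - 3*(-4 + 3)*(-2 + 5))*a = (-5 - 3*(-4 + 3)*(-2 + 5))*(-1100/3) = (-5 - (-3)*3)*(-1100/3) = (-5 - 3*(-3))*(-1100/3) = (-5 + 9)*(-1100/3) = 4*(-1100/3) = -4400/3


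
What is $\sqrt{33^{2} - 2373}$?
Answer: $2 i \sqrt{321} \approx 35.833 i$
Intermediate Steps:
$\sqrt{33^{2} - 2373} = \sqrt{1089 - 2373} = \sqrt{-1284} = 2 i \sqrt{321}$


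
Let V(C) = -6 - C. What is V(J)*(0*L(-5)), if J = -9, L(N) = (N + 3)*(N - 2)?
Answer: 0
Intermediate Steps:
L(N) = (-2 + N)*(3 + N) (L(N) = (3 + N)*(-2 + N) = (-2 + N)*(3 + N))
V(J)*(0*L(-5)) = (-6 - 1*(-9))*(0*(-6 - 5 + (-5)²)) = (-6 + 9)*(0*(-6 - 5 + 25)) = 3*(0*14) = 3*0 = 0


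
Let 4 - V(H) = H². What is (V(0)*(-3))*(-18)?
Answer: 216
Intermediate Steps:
V(H) = 4 - H²
(V(0)*(-3))*(-18) = ((4 - 1*0²)*(-3))*(-18) = ((4 - 1*0)*(-3))*(-18) = ((4 + 0)*(-3))*(-18) = (4*(-3))*(-18) = -12*(-18) = 216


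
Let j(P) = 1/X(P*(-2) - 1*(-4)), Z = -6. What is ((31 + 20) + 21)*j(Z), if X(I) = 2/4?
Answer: 144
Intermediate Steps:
X(I) = 1/2 (X(I) = 2*(1/4) = 1/2)
j(P) = 2 (j(P) = 1/(1/2) = 2)
((31 + 20) + 21)*j(Z) = ((31 + 20) + 21)*2 = (51 + 21)*2 = 72*2 = 144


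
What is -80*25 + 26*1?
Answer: -1974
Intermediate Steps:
-80*25 + 26*1 = -2000 + 26 = -1974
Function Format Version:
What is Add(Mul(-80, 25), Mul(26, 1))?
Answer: -1974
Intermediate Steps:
Add(Mul(-80, 25), Mul(26, 1)) = Add(-2000, 26) = -1974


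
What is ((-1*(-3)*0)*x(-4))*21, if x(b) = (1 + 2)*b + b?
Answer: 0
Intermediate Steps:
x(b) = 4*b (x(b) = 3*b + b = 4*b)
((-1*(-3)*0)*x(-4))*21 = ((-1*(-3)*0)*(4*(-4)))*21 = ((3*0)*(-16))*21 = (0*(-16))*21 = 0*21 = 0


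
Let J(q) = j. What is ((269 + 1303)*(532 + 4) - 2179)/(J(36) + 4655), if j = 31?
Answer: 840413/4686 ≈ 179.35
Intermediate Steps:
J(q) = 31
((269 + 1303)*(532 + 4) - 2179)/(J(36) + 4655) = ((269 + 1303)*(532 + 4) - 2179)/(31 + 4655) = (1572*536 - 2179)/4686 = (842592 - 2179)*(1/4686) = 840413*(1/4686) = 840413/4686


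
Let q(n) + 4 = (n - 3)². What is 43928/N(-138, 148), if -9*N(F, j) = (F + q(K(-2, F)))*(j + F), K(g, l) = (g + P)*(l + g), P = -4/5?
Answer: -65892/251965 ≈ -0.26151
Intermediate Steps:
P = -⅘ (P = -4*⅕ = -⅘ ≈ -0.80000)
K(g, l) = (-⅘ + g)*(g + l) (K(g, l) = (g - ⅘)*(l + g) = (-⅘ + g)*(g + l))
q(n) = -4 + (-3 + n)² (q(n) = -4 + (n - 3)² = -4 + (-3 + n)²)
N(F, j) = -(F + j)*(-4 + F + (13/5 - 14*F/5)²)/9 (N(F, j) = -(F + (-4 + (-3 + ((-2)² - ⅘*(-2) - 4*F/5 - 2*F))²))*(j + F)/9 = -(F + (-4 + (-3 + (4 + 8/5 - 4*F/5 - 2*F))²))*(F + j)/9 = -(F + (-4 + (-3 + (28/5 - 14*F/5))²))*(F + j)/9 = -(F + (-4 + (13/5 - 14*F/5)²))*(F + j)/9 = -(-4 + F + (13/5 - 14*F/5)²)*(F + j)/9 = -(F + j)*(-4 + F + (13/5 - 14*F/5)²)/9)
43928/N(-138, 148) = 43928/(-196/225*(-138)³ - 23/75*(-138) - 23/75*148 + (113/75)*(-138)² - 196/225*148*(-138)² + (113/75)*(-138)*148) = 43928/(-196/225*(-2628072) + 1058/25 - 3404/75 + (113/75)*19044 - 196/225*148*19044 - 769304/25) = 43928/(57233568/25 + 1058/25 - 3404/75 + 717324/25 - 61380928/25 - 769304/25) = 43928/(-503930/3) = 43928*(-3/503930) = -65892/251965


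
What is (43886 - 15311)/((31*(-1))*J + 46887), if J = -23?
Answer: 1143/1904 ≈ 0.60032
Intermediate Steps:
(43886 - 15311)/((31*(-1))*J + 46887) = (43886 - 15311)/((31*(-1))*(-23) + 46887) = 28575/(-31*(-23) + 46887) = 28575/(713 + 46887) = 28575/47600 = 28575*(1/47600) = 1143/1904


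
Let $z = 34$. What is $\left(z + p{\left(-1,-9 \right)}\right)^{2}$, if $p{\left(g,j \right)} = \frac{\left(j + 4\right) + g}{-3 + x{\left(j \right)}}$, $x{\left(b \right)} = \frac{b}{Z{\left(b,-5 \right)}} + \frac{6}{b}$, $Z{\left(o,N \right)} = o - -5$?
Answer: $\frac{422500}{289} \approx 1461.9$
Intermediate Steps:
$Z{\left(o,N \right)} = 5 + o$ ($Z{\left(o,N \right)} = o + 5 = 5 + o$)
$x{\left(b \right)} = \frac{6}{b} + \frac{b}{5 + b}$ ($x{\left(b \right)} = \frac{b}{5 + b} + \frac{6}{b} = \frac{6}{b} + \frac{b}{5 + b}$)
$p{\left(g,j \right)} = \frac{4 + g + j}{-3 + \frac{6}{j} + \frac{j}{5 + j}}$ ($p{\left(g,j \right)} = \frac{\left(j + 4\right) + g}{-3 + \left(\frac{6}{j} + \frac{j}{5 + j}\right)} = \frac{\left(4 + j\right) + g}{-3 + \frac{6}{j} + \frac{j}{5 + j}} = \frac{4 + g + j}{-3 + \frac{6}{j} + \frac{j}{5 + j}}$)
$\left(z + p{\left(-1,-9 \right)}\right)^{2} = \left(34 + \frac{4 - 1 - 9}{-3 + \frac{6}{-9} - \frac{9}{5 - 9}}\right)^{2} = \left(34 + \frac{1}{-3 + 6 \left(- \frac{1}{9}\right) - \frac{9}{-4}} \left(-6\right)\right)^{2} = \left(34 + \frac{1}{-3 - \frac{2}{3} - - \frac{9}{4}} \left(-6\right)\right)^{2} = \left(34 + \frac{1}{-3 - \frac{2}{3} + \frac{9}{4}} \left(-6\right)\right)^{2} = \left(34 + \frac{1}{- \frac{17}{12}} \left(-6\right)\right)^{2} = \left(34 - - \frac{72}{17}\right)^{2} = \left(34 + \frac{72}{17}\right)^{2} = \left(\frac{650}{17}\right)^{2} = \frac{422500}{289}$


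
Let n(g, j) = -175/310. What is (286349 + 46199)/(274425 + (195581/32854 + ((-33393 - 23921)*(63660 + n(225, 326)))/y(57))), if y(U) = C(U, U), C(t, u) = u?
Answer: -19305415029864/3700049149645753 ≈ -0.0052176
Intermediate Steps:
n(g, j) = -35/62 (n(g, j) = -175*1/310 = -35/62)
y(U) = U
(286349 + 46199)/(274425 + (195581/32854 + ((-33393 - 23921)*(63660 + n(225, 326)))/y(57))) = (286349 + 46199)/(274425 + (195581/32854 + ((-33393 - 23921)*(63660 - 35/62))/57)) = 332548/(274425 + (195581*(1/32854) - 57314*3946885/62*(1/57))) = 332548/(274425 + (195581/32854 - 113105883445/31*1/57)) = 332548/(274425 + (195581/32854 - 113105883445/1767)) = 332548/(274425 - 3715980349110403/58053018) = 332548/(-3700049149645753/58053018) = 332548*(-58053018/3700049149645753) = -19305415029864/3700049149645753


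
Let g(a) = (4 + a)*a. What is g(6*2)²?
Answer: 36864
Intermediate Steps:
g(a) = a*(4 + a)
g(6*2)² = ((6*2)*(4 + 6*2))² = (12*(4 + 12))² = (12*16)² = 192² = 36864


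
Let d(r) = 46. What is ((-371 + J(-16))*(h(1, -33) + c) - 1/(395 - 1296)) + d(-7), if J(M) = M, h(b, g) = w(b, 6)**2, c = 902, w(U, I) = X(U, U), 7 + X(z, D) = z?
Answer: -327026959/901 ≈ -3.6296e+5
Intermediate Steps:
X(z, D) = -7 + z
w(U, I) = -7 + U
h(b, g) = (-7 + b)**2
((-371 + J(-16))*(h(1, -33) + c) - 1/(395 - 1296)) + d(-7) = ((-371 - 16)*((-7 + 1)**2 + 902) - 1/(395 - 1296)) + 46 = (-387*((-6)**2 + 902) - 1/(-901)) + 46 = (-387*(36 + 902) - 1*(-1/901)) + 46 = (-387*938 + 1/901) + 46 = (-363006 + 1/901) + 46 = -327068405/901 + 46 = -327026959/901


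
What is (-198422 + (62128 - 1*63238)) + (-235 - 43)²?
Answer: -122248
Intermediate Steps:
(-198422 + (62128 - 1*63238)) + (-235 - 43)² = (-198422 + (62128 - 63238)) + (-278)² = (-198422 - 1110) + 77284 = -199532 + 77284 = -122248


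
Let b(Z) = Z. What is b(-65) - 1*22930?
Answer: -22995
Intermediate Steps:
b(-65) - 1*22930 = -65 - 1*22930 = -65 - 22930 = -22995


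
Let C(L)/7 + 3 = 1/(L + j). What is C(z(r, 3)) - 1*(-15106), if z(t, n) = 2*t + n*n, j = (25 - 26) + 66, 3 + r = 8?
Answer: 181021/12 ≈ 15085.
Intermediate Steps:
r = 5 (r = -3 + 8 = 5)
j = 65 (j = -1 + 66 = 65)
z(t, n) = n**2 + 2*t (z(t, n) = 2*t + n**2 = n**2 + 2*t)
C(L) = -21 + 7/(65 + L) (C(L) = -21 + 7/(L + 65) = -21 + 7/(65 + L))
C(z(r, 3)) - 1*(-15106) = 7*(-194 - 3*(3**2 + 2*5))/(65 + (3**2 + 2*5)) - 1*(-15106) = 7*(-194 - 3*(9 + 10))/(65 + (9 + 10)) + 15106 = 7*(-194 - 3*19)/(65 + 19) + 15106 = 7*(-194 - 57)/84 + 15106 = 7*(1/84)*(-251) + 15106 = -251/12 + 15106 = 181021/12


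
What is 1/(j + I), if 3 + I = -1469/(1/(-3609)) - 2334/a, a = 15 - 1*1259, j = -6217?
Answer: 622/3293740589 ≈ 1.8884e-7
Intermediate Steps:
a = -1244 (a = 15 - 1259 = -1244)
I = 3297607563/622 (I = -3 + (-1469/(1/(-3609)) - 2334/(-1244)) = -3 + (-1469/(-1/3609) - 2334*(-1/1244)) = -3 + (-1469*(-3609) + 1167/622) = -3 + (5301621 + 1167/622) = -3 + 3297609429/622 = 3297607563/622 ≈ 5.3016e+6)
1/(j + I) = 1/(-6217 + 3297607563/622) = 1/(3293740589/622) = 622/3293740589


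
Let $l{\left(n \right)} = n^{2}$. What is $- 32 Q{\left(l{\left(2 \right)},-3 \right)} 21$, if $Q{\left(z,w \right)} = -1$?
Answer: $672$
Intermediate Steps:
$- 32 Q{\left(l{\left(2 \right)},-3 \right)} 21 = \left(-32\right) \left(-1\right) 21 = 32 \cdot 21 = 672$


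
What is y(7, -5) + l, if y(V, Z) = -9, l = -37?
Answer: -46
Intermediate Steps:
y(7, -5) + l = -9 - 37 = -46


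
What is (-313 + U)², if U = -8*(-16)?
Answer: 34225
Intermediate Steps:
U = 128
(-313 + U)² = (-313 + 128)² = (-185)² = 34225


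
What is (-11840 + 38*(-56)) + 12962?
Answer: -1006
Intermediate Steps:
(-11840 + 38*(-56)) + 12962 = (-11840 - 2128) + 12962 = -13968 + 12962 = -1006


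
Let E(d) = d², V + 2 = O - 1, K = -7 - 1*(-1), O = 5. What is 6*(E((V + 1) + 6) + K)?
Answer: 450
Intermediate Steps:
K = -6 (K = -7 + 1 = -6)
V = 2 (V = -2 + (5 - 1) = -2 + 4 = 2)
6*(E((V + 1) + 6) + K) = 6*(((2 + 1) + 6)² - 6) = 6*((3 + 6)² - 6) = 6*(9² - 6) = 6*(81 - 6) = 6*75 = 450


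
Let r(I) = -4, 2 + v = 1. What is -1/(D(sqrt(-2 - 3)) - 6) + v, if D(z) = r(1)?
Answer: -9/10 ≈ -0.90000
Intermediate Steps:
v = -1 (v = -2 + 1 = -1)
D(z) = -4
-1/(D(sqrt(-2 - 3)) - 6) + v = -1/(-4 - 6) - 1 = -1/(-10) - 1 = -1*(-1/10) - 1 = 1/10 - 1 = -9/10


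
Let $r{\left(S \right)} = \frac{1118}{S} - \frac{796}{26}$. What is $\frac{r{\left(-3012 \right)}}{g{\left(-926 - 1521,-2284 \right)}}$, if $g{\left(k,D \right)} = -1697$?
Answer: $\frac{606655}{33223866} \approx 0.01826$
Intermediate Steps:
$r{\left(S \right)} = - \frac{398}{13} + \frac{1118}{S}$ ($r{\left(S \right)} = \frac{1118}{S} - \frac{398}{13} = - \frac{398}{13} + \frac{1118}{S}$)
$\frac{r{\left(-3012 \right)}}{g{\left(-926 - 1521,-2284 \right)}} = \frac{- \frac{398}{13} + \frac{1118}{-3012}}{-1697} = \left(- \frac{398}{13} + 1118 \left(- \frac{1}{3012}\right)\right) \left(- \frac{1}{1697}\right) = \left(- \frac{398}{13} - \frac{559}{1506}\right) \left(- \frac{1}{1697}\right) = \left(- \frac{606655}{19578}\right) \left(- \frac{1}{1697}\right) = \frac{606655}{33223866}$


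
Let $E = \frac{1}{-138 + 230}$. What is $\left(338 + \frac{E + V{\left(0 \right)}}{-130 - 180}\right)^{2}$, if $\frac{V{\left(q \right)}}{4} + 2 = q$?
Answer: $\frac{3717565753801}{32535616} \approx 1.1426 \cdot 10^{5}$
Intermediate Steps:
$V{\left(q \right)} = -8 + 4 q$
$E = \frac{1}{92} \approx 0.01087$
$\left(338 + \frac{E + V{\left(0 \right)}}{-130 - 180}\right)^{2} = \left(338 + \frac{\frac{1}{92} + \left(-8 + 4 \cdot 0\right)}{-130 - 180}\right)^{2} = \left(338 + \frac{\frac{1}{92} + \left(-8 + 0\right)}{-130 - 180}\right)^{2} = \left(338 + \frac{\frac{1}{92} - 8}{-130 - 180}\right)^{2} = \left(338 - \frac{735}{92 \left(-310\right)}\right)^{2} = \left(338 - - \frac{147}{5704}\right)^{2} = \left(338 + \frac{147}{5704}\right)^{2} = \left(\frac{1928099}{5704}\right)^{2} = \frac{3717565753801}{32535616}$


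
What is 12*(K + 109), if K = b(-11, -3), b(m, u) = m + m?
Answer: 1044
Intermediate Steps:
b(m, u) = 2*m
K = -22 (K = 2*(-11) = -22)
12*(K + 109) = 12*(-22 + 109) = 12*87 = 1044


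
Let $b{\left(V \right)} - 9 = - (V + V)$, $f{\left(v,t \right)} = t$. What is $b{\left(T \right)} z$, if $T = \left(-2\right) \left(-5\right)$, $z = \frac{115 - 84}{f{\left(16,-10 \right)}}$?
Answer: $\frac{341}{10} \approx 34.1$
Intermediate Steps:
$z = - \frac{31}{10}$ ($z = \frac{115 - 84}{-10} = 31 \left(- \frac{1}{10}\right) = - \frac{31}{10} \approx -3.1$)
$T = 10$
$b{\left(V \right)} = 9 - 2 V$ ($b{\left(V \right)} = 9 - \left(V + V\right) = 9 - 2 V$)
$b{\left(T \right)} z = \left(9 - 20\right) \left(- \frac{31}{10}\right) = \left(-11\right) \left(- \frac{31}{10}\right) = \frac{341}{10}$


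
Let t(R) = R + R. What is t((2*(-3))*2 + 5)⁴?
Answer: 38416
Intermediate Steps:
t(R) = 2*R
t((2*(-3))*2 + 5)⁴ = (2*((2*(-3))*2 + 5))⁴ = (2*(-6*2 + 5))⁴ = (2*(-12 + 5))⁴ = (2*(-7))⁴ = (-14)⁴ = 38416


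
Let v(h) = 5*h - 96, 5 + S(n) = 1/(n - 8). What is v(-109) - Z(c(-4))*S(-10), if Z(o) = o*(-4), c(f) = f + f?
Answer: -4313/9 ≈ -479.22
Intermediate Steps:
c(f) = 2*f
Z(o) = -4*o
S(n) = -5 + 1/(-8 + n) (S(n) = -5 + 1/(n - 8) = -5 + 1/(-8 + n))
v(h) = -96 + 5*h
v(-109) - Z(c(-4))*S(-10) = (-96 + 5*(-109)) - (-8*(-4))*(41 - 5*(-10))/(-8 - 10) = (-96 - 545) - (-4*(-8))*(41 + 50)/(-18) = -641 - 32*(-1/18*91) = -641 - 32*(-91)/18 = -641 - 1*(-1456/9) = -641 + 1456/9 = -4313/9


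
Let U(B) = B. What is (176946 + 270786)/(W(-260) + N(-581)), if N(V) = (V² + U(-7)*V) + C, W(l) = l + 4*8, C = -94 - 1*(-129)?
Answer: 447732/341435 ≈ 1.3113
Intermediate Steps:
C = 35 (C = -94 + 129 = 35)
W(l) = 32 + l (W(l) = l + 32 = 32 + l)
N(V) = 35 + V² - 7*V (N(V) = (V² - 7*V) + 35 = 35 + V² - 7*V)
(176946 + 270786)/(W(-260) + N(-581)) = (176946 + 270786)/((32 - 260) + (35 + (-581)² - 7*(-581))) = 447732/(-228 + (35 + 337561 + 4067)) = 447732/(-228 + 341663) = 447732/341435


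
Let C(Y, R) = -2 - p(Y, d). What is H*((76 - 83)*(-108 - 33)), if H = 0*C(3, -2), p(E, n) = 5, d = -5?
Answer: 0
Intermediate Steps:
C(Y, R) = -7 (C(Y, R) = -2 - 1*5 = -2 - 5 = -7)
H = 0 (H = 0*(-7) = 0)
H*((76 - 83)*(-108 - 33)) = 0*((76 - 83)*(-108 - 33)) = 0*(-7*(-141)) = 0*987 = 0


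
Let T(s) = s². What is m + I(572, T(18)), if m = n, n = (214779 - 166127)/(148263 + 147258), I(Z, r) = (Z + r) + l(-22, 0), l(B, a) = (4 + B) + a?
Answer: 259516090/295521 ≈ 878.17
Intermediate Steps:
l(B, a) = 4 + B + a
I(Z, r) = -18 + Z + r (I(Z, r) = (Z + r) + (4 - 22 + 0) = (Z + r) - 18 = -18 + Z + r)
n = 48652/295521 ≈ 0.16463
m = 48652/295521 ≈ 0.16463
m + I(572, T(18)) = 48652/295521 + (-18 + 572 + 18²) = 48652/295521 + (-18 + 572 + 324) = 48652/295521 + 878 = 259516090/295521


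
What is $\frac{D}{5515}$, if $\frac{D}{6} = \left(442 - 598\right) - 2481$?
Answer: $- \frac{15822}{5515} \approx -2.8689$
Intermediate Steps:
$D = -15822$ ($D = 6 \left(\left(442 - 598\right) - 2481\right) = 6 \left(-156 - 2481\right) = 6 \left(-2637\right) = -15822$)
$\frac{D}{5515} = - \frac{15822}{5515}$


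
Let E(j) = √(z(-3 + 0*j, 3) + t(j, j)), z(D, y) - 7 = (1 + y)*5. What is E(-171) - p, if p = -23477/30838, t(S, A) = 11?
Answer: 1381/1814 + √38 ≈ 6.9257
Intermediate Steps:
z(D, y) = 12 + 5*y (z(D, y) = 7 + (1 + y)*5 = 7 + (5 + 5*y) = 12 + 5*y)
E(j) = √38 (E(j) = √((12 + 5*3) + 11) = √((12 + 15) + 11) = √(27 + 11) = √38)
p = -1381/1814 (p = -23477*1/30838 = -1381/1814 ≈ -0.76130)
E(-171) - p = √38 - 1*(-1381/1814) = √38 + 1381/1814 = 1381/1814 + √38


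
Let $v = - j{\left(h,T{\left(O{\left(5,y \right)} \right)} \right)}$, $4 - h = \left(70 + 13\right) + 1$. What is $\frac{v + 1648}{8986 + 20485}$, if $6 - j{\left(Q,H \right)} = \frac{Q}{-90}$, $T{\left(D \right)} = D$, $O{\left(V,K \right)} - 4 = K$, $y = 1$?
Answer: $\frac{14786}{265239} \approx 0.055746$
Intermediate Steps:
$O{\left(V,K \right)} = 4 + K$
$h = -80$ ($h = 4 - \left(\left(70 + 13\right) + 1\right) = 4 - \left(83 + 1\right) = 4 - 84 = -80$)
$j{\left(Q,H \right)} = 6 + \frac{Q}{90}$ ($j{\left(Q,H \right)} = 6 - \frac{Q}{-90} = 6 - Q \left(- \frac{1}{90}\right) = 6 - - \frac{Q}{90} = 6 + \frac{Q}{90}$)
$v = - \frac{46}{9}$ ($v = - (6 + \frac{1}{90} \left(-80\right)) = - (6 - \frac{8}{9}) = \left(-1\right) \frac{46}{9} = - \frac{46}{9} \approx -5.1111$)
$\frac{v + 1648}{8986 + 20485} = \frac{- \frac{46}{9} + 1648}{8986 + 20485} = \frac{14786}{9 \cdot 29471} = \frac{14786}{9} \cdot \frac{1}{29471} = \frac{14786}{265239}$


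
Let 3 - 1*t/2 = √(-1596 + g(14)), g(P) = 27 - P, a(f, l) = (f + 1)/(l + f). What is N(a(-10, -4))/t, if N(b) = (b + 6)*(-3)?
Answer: -837/44576 - 279*I*√1583/44576 ≈ -0.018777 - 0.24903*I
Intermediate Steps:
a(f, l) = (1 + f)/(f + l)
N(b) = -18 - 3*b (N(b) = (6 + b)*(-3) = -18 - 3*b)
t = 6 - 2*I*√1583 (t = 6 - 2*√(-1596 + (27 - 1*14)) = 6 - 2*√(-1596 + (27 - 14)) = 6 - 2*√(-1596 + 13) = 6 - 2*I*√1583 ≈ 6.0 - 79.574*I)
N(a(-10, -4))/t = (-18 - 3*(1 - 10)/(-10 - 4))/(6 - 2*I*√1583) = (-18 - 3*(-9)/(-14))/(6 - 2*I*√1583) = (-18 - (-3)*(-9)/14)/(6 - 2*I*√1583) = (-18 - 3*9/14)/(6 - 2*I*√1583) = (-18 - 27/14)/(6 - 2*I*√1583) = -279/(14*(6 - 2*I*√1583))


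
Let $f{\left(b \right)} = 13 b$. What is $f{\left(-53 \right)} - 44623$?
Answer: $-45312$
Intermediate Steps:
$f{\left(-53 \right)} - 44623 = 13 \left(-53\right) - 44623 = -689 - 44623 = -45312$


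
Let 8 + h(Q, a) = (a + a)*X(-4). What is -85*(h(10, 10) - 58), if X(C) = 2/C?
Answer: 6460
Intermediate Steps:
h(Q, a) = -8 - a (h(Q, a) = -8 + (a + a)*(2/(-4)) = -8 + (2*a)*(2*(-1/4)) = -8 + (2*a)*(-1/2) = -8 - a)
-85*(h(10, 10) - 58) = -85*((-8 - 1*10) - 58) = -85*((-8 - 10) - 58) = -85*(-18 - 58) = -85*(-76) = 6460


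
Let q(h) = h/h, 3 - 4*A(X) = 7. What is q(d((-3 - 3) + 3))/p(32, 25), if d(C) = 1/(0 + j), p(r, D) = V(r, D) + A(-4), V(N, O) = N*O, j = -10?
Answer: 1/799 ≈ 0.0012516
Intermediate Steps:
A(X) = -1 (A(X) = ¾ - ¼*7 = ¾ - 7/4 = -1)
p(r, D) = -1 + D*r (p(r, D) = r*D - 1 = D*r - 1 = -1 + D*r)
d(C) = -⅒ (d(C) = 1/(0 - 10) = 1/(-10) = -⅒)
q(h) = 1
q(d((-3 - 3) + 3))/p(32, 25) = 1/(-1 + 25*32) = 1/(-1 + 800) = 1/799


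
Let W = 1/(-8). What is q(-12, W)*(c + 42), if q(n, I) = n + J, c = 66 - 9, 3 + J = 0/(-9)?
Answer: -1485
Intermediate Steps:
J = -3 (J = -3 + 0/(-9) = -3 + 0*(-⅑) = -3 + 0 = -3)
c = 57
W = -⅛ ≈ -0.12500
q(n, I) = -3 + n (q(n, I) = n - 3 = -3 + n)
q(-12, W)*(c + 42) = (-3 - 12)*(57 + 42) = -15*99 = -1485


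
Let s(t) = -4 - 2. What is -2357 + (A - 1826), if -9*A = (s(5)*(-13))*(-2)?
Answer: -12497/3 ≈ -4165.7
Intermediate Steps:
s(t) = -6
A = 52/3 (A = -(-6*(-13))*(-2)/9 = -26*(-2)/3 = -1/9*(-156) = 52/3 ≈ 17.333)
-2357 + (A - 1826) = -2357 + (52/3 - 1826) = -2357 - 5426/3 = -12497/3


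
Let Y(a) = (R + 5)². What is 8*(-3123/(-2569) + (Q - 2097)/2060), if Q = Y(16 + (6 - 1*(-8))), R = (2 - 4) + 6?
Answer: 2508552/1323035 ≈ 1.8961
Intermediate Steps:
R = 4 (R = -2 + 6 = 4)
Y(a) = 81 (Y(a) = (4 + 5)² = 9² = 81)
Q = 81
8*(-3123/(-2569) + (Q - 2097)/2060) = 8*(-3123/(-2569) + (81 - 2097)/2060) = 8*(-3123*(-1/2569) - 2016*1/2060) = 8*(3123/2569 - 504/515) = 8*(313569/1323035) = 2508552/1323035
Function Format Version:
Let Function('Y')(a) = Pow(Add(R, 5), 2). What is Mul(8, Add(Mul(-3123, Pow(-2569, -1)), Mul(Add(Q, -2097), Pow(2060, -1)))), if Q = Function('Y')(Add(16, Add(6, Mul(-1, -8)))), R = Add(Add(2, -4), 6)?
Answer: Rational(2508552, 1323035) ≈ 1.8961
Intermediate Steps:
R = 4 (R = Add(-2, 6) = 4)
Function('Y')(a) = 81 (Function('Y')(a) = Pow(Add(4, 5), 2) = Pow(9, 2) = 81)
Q = 81
Mul(8, Add(Mul(-3123, Pow(-2569, -1)), Mul(Add(Q, -2097), Pow(2060, -1)))) = Mul(8, Add(Mul(-3123, Pow(-2569, -1)), Mul(Add(81, -2097), Pow(2060, -1)))) = Mul(8, Add(Mul(-3123, Rational(-1, 2569)), Mul(-2016, Rational(1, 2060)))) = Mul(8, Add(Rational(3123, 2569), Rational(-504, 515))) = Mul(8, Rational(313569, 1323035)) = Rational(2508552, 1323035)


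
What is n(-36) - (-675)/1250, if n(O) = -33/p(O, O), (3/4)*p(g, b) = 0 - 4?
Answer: 2691/400 ≈ 6.7275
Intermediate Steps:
p(g, b) = -16/3 (p(g, b) = 4*(0 - 4)/3 = (4/3)*(-4) = -16/3)
n(O) = 99/16 (n(O) = -33/(-16/3) = -33*(-3/16) = 99/16)
n(-36) - (-675)/1250 = 99/16 - (-675)/1250 = 99/16 - 27*(-1/50) = 99/16 + 27/50 = 2691/400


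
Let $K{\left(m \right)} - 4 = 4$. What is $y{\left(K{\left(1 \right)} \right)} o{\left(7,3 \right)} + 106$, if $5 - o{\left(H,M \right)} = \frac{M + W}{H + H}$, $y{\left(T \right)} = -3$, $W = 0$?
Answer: $\frac{1283}{14} \approx 91.643$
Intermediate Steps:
$K{\left(m \right)} = 8$ ($K{\left(m \right)} = 4 + 4 = 8$)
$o{\left(H,M \right)} = 5 - \frac{M}{2 H}$ ($o{\left(H,M \right)} = 5 - \frac{M + 0}{H + H} = 5 - \frac{M}{2 H}$)
$y{\left(K{\left(1 \right)} \right)} o{\left(7,3 \right)} + 106 = - 3 \left(5 - \frac{3}{2 \cdot 7}\right) + 106 = - 3 \left(5 - \frac{3}{2} \cdot \frac{1}{7}\right) + 106 = - 3 \left(5 - \frac{3}{14}\right) + 106 = \left(-3\right) \frac{67}{14} + 106 = - \frac{201}{14} + 106 = \frac{1283}{14}$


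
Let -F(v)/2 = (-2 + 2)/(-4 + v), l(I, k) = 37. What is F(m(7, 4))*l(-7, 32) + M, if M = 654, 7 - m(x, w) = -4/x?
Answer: 654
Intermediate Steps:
m(x, w) = 7 + 4/x (m(x, w) = 7 - (-4)/x = 7 + 4/x)
F(v) = 0 (F(v) = -2*(-2 + 2)/(-4 + v) = -0/(-4 + v) = -2*0 = 0)
F(m(7, 4))*l(-7, 32) + M = 0*37 + 654 = 0 + 654 = 654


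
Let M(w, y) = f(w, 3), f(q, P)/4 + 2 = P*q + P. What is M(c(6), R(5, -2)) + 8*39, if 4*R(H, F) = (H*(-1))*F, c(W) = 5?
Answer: 376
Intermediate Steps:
f(q, P) = -8 + 4*P + 4*P*q (f(q, P) = -8 + 4*(P*q + P) = -8 + 4*(P + P*q) = -8 + (4*P + 4*P*q) = -8 + 4*P + 4*P*q)
R(H, F) = -F*H/4 (R(H, F) = ((H*(-1))*F)/4 = ((-H)*F)/4 = (-F*H)/4 = -F*H/4)
M(w, y) = 4 + 12*w (M(w, y) = -8 + 4*3 + 4*3*w = -8 + 12 + 12*w = 4 + 12*w)
M(c(6), R(5, -2)) + 8*39 = (4 + 12*5) + 8*39 = (4 + 60) + 312 = 64 + 312 = 376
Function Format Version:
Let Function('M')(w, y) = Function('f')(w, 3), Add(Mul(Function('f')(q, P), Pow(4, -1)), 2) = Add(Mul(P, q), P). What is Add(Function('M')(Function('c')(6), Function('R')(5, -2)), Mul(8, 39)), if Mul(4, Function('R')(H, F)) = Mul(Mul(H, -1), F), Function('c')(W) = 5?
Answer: 376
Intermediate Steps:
Function('f')(q, P) = Add(-8, Mul(4, P), Mul(4, P, q)) (Function('f')(q, P) = Add(-8, Mul(4, Add(Mul(P, q), P))) = Add(-8, Mul(4, Add(P, Mul(P, q)))) = Add(-8, Add(Mul(4, P), Mul(4, P, q))) = Add(-8, Mul(4, P), Mul(4, P, q)))
Function('R')(H, F) = Mul(Rational(-1, 4), F, H) (Function('R')(H, F) = Mul(Rational(1, 4), Mul(Mul(H, -1), F)) = Mul(Rational(1, 4), Mul(Mul(-1, H), F)) = Mul(Rational(1, 4), Mul(-1, F, H)) = Mul(Rational(-1, 4), F, H))
Function('M')(w, y) = Add(4, Mul(12, w)) (Function('M')(w, y) = Add(-8, Mul(4, 3), Mul(4, 3, w)) = Add(-8, 12, Mul(12, w)) = Add(4, Mul(12, w)))
Add(Function('M')(Function('c')(6), Function('R')(5, -2)), Mul(8, 39)) = Add(Add(4, Mul(12, 5)), Mul(8, 39)) = Add(Add(4, 60), 312) = Add(64, 312) = 376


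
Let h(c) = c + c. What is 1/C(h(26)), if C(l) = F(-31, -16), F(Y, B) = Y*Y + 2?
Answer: 1/963 ≈ 0.0010384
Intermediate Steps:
h(c) = 2*c
F(Y, B) = 2 + Y² (F(Y, B) = Y² + 2 = 2 + Y²)
C(l) = 963 (C(l) = 2 + (-31)² = 2 + 961 = 963)
1/C(h(26)) = 1/963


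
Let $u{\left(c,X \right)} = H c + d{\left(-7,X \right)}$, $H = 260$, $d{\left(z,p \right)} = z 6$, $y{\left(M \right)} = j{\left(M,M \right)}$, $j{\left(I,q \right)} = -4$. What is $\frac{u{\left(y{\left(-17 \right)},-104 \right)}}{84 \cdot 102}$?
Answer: $- \frac{541}{4284} \approx -0.12628$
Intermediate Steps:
$y{\left(M \right)} = -4$
$d{\left(z,p \right)} = 6 z$
$u{\left(c,X \right)} = -42 + 260 c$ ($u{\left(c,X \right)} = 260 c + 6 \left(-7\right) = 260 c - 42 = -42 + 260 c$)
$\frac{u{\left(y{\left(-17 \right)},-104 \right)}}{84 \cdot 102} = \frac{-42 + 260 \left(-4\right)}{84 \cdot 102} = \frac{-42 - 1040}{8568} = \left(-1082\right) \frac{1}{8568} = - \frac{541}{4284}$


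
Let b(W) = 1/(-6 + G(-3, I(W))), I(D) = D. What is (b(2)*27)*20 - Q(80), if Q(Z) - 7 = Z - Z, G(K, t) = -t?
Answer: -149/2 ≈ -74.500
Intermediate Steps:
Q(Z) = 7 (Q(Z) = 7 + (Z - Z) = 7 + 0 = 7)
b(W) = 1/(-6 - W)
(b(2)*27)*20 - Q(80) = (-1/(6 + 2)*27)*20 - 1*7 = (-1/8*27)*20 - 7 = (-1*1/8*27)*20 - 7 = -1/8*27*20 - 7 = -27/8*20 - 7 = -135/2 - 7 = -149/2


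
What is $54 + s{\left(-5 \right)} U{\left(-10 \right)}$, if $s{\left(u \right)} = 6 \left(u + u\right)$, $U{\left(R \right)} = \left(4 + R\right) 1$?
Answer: $414$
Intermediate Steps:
$U{\left(R \right)} = 4 + R$
$s{\left(u \right)} = 12 u$ ($s{\left(u \right)} = 6 \cdot 2 u = 12 u$)
$54 + s{\left(-5 \right)} U{\left(-10 \right)} = 54 + 12 \left(-5\right) \left(4 - 10\right) = 54 - -360 = 54 + 360 = 414$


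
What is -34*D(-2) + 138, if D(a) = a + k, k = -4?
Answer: 342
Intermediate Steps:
D(a) = -4 + a (D(a) = a - 4 = -4 + a)
-34*D(-2) + 138 = -34*(-4 - 2) + 138 = -34*(-6) + 138 = 204 + 138 = 342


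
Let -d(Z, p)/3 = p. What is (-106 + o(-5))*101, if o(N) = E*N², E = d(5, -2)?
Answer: 4444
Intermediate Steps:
d(Z, p) = -3*p
E = 6 (E = -3*(-2) = 6)
o(N) = 6*N²
(-106 + o(-5))*101 = (-106 + 6*(-5)²)*101 = (-106 + 6*25)*101 = (-106 + 150)*101 = 44*101 = 4444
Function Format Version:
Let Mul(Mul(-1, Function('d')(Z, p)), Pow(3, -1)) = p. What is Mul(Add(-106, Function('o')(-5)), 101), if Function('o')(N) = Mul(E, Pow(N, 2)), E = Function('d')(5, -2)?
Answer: 4444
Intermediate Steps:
Function('d')(Z, p) = Mul(-3, p)
E = 6 (E = Mul(-3, -2) = 6)
Function('o')(N) = Mul(6, Pow(N, 2))
Mul(Add(-106, Function('o')(-5)), 101) = Mul(Add(-106, Mul(6, Pow(-5, 2))), 101) = Mul(Add(-106, Mul(6, 25)), 101) = Mul(Add(-106, 150), 101) = Mul(44, 101) = 4444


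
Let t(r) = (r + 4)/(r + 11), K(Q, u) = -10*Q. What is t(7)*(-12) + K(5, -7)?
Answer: -172/3 ≈ -57.333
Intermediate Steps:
t(r) = (4 + r)/(11 + r)
t(7)*(-12) + K(5, -7) = ((4 + 7)/(11 + 7))*(-12) - 10*5 = (11/18)*(-12) - 50 = -22/3 - 50 = -172/3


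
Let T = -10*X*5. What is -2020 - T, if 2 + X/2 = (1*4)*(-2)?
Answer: -3020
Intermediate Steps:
X = -20 (X = -4 + 2*((1*4)*(-2)) = -4 + 2*(4*(-2)) = -4 + 2*(-8) = -4 - 16 = -20)
T = 1000 (T = -10*(-20)*5 = 200*5 = 1000)
-2020 - T = -2020 - 1*1000 = -2020 - 1000 = -3020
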